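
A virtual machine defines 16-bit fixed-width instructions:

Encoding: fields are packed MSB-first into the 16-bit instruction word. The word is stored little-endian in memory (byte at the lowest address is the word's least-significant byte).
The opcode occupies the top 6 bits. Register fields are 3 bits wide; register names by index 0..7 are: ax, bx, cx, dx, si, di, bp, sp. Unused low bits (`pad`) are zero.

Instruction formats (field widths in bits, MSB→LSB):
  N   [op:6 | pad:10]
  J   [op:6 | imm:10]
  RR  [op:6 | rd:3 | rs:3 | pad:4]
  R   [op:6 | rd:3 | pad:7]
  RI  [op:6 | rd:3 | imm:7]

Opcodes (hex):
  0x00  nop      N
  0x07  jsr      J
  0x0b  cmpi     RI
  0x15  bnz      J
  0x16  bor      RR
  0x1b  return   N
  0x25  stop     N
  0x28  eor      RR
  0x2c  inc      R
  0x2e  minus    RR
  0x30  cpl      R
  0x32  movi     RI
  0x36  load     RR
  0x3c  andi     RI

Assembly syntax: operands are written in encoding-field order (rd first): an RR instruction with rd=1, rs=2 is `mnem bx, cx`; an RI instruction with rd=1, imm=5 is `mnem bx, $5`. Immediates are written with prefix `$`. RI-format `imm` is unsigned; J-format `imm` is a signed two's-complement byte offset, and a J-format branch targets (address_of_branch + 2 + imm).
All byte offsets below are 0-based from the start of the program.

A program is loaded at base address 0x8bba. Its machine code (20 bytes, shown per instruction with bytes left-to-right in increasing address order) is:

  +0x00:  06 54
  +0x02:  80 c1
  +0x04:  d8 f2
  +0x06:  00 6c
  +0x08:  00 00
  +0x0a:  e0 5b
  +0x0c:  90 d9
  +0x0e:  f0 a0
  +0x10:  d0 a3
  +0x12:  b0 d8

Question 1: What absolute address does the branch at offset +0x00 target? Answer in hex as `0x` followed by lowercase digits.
off 0x00: read 06 54 as little → 0x5406
  opcode bits[15:10]=0x15: bnz/J
  [9:0] imm=6 = $6
  target = base 0x8bba + off 0x00 + 2 + imm 6 = 0x8bc2

0x8bc2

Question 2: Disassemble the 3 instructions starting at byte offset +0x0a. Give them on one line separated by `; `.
bor sp, bp; load dx, bx; eor bx, sp

@+0a  little-endian(e0 5b) = 0x5be0
  top 6b → 0x16 → bor [RR]
  [9:7] rd=7 = sp
  [6:4] rs=6 = bp
@+0c  little-endian(90 d9) = 0xd990
  top 6b → 0x36 → load [RR]
  [9:7] rd=3 = dx
  [6:4] rs=1 = bx
@+0e  little-endian(f0 a0) = 0xa0f0
  top 6b → 0x28 → eor [RR]
  [9:7] rd=1 = bx
  [6:4] rs=7 = sp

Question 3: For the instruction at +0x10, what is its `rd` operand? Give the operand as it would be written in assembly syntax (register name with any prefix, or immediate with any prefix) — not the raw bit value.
sp

+0x10: d0 a3 ⇒ word 0xa3d0 (little)
  op=0xa3d0>>10=0x28 ⇒ eor (RR)
  rd@[9:7]=0x7 ⇒ sp
  rs@[6:4]=0x5 ⇒ di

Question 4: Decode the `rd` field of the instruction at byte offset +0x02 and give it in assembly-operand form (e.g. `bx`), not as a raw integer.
off 0x02: read 80 c1 as little → 0xc180
  op=0xc180>>10=0x30 ⇒ cpl (R)
  [9:7] rd=3 = dx

dx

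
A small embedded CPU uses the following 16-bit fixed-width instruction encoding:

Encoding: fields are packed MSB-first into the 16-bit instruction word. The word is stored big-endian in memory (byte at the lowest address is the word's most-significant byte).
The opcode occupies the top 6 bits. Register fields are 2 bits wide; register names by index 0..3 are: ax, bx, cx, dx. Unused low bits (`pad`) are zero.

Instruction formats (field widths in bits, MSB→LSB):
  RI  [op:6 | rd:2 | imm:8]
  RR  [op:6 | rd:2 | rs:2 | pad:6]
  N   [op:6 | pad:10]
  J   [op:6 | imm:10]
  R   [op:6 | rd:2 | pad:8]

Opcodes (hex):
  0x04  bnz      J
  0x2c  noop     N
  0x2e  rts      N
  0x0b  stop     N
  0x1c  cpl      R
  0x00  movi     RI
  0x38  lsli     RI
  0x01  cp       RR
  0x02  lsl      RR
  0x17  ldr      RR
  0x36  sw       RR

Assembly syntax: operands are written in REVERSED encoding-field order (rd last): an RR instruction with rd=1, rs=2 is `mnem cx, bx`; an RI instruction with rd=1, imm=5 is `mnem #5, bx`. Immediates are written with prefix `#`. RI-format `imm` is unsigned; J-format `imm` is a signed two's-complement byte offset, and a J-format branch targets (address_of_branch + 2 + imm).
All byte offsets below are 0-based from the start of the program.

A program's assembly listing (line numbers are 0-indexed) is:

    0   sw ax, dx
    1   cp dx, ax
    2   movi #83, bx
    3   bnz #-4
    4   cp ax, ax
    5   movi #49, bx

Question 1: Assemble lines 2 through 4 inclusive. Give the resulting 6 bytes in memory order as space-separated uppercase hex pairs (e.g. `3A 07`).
line 2 (movi): pack op=0x0:6|rd=1:2|imm=83:8 = 0x0153; big→ 01 53
line 3 (bnz): pack op=0x4:6|imm=-4:10 = 0x13fc; big→ 13 fc
line 4 (cp): pack op=0x1:6|rd=0:2|rs=0:2|pad=0:6 = 0x0400; big→ 04 00

01 53 13 FC 04 00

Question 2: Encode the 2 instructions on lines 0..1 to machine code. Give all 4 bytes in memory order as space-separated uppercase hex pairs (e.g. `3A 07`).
DB 00 04 C0

L0: sw op=0x36:6|rd=3:2|rs=0:2|pad=0:6 ⇒ 0xdb00 ⇒ big db 00
L1: cp op=0x1:6|rd=0:2|rs=3:2|pad=0:6 ⇒ 0x04c0 ⇒ big 04 c0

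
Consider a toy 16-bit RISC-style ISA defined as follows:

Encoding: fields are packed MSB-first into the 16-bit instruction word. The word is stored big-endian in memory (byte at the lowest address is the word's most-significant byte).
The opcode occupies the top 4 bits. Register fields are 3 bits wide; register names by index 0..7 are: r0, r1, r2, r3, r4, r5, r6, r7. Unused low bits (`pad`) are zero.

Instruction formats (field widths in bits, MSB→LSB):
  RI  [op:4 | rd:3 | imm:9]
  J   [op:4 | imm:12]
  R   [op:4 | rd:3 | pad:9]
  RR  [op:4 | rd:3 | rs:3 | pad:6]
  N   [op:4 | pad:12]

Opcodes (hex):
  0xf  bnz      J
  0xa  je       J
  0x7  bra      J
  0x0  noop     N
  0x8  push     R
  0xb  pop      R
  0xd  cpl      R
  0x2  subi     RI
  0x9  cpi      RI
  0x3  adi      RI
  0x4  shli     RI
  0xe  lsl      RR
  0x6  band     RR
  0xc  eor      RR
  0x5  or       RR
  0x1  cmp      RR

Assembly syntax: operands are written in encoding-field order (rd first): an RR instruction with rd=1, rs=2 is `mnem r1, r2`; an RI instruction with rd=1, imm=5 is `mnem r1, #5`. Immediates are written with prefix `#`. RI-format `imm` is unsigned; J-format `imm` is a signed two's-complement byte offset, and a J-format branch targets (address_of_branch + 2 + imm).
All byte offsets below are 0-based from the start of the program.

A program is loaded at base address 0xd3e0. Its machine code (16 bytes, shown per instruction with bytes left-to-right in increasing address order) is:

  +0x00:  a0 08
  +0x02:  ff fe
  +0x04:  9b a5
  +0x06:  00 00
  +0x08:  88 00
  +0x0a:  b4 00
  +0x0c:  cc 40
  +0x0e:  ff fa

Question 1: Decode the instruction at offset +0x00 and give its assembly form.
off 0x00: read a0 08 as big → 0xa008
  opcode bits[15:12]=0xa: je/J
  imm@[11:0]=0x8 ⇒ #8

je #8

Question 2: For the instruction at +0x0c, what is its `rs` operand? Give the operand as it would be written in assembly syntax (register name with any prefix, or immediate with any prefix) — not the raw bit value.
r1

off 0x0c: read cc 40 as big → 0xcc40
  top 4b → 0xc → eor [RR]
  rd@[11:9]=0x6 ⇒ r6
  rs@[8:6]=0x1 ⇒ r1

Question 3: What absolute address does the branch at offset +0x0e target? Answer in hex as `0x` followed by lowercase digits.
off 0x0e: read ff fa as big → 0xfffa
  opcode bits[15:12]=0xf: bnz/J
  imm: (w>>0)&0xfff=0xffa (s12→-6) → #-6
  target = base 0xd3e0 + off 0x0e + 2 + imm -6 = 0xd3ea

0xd3ea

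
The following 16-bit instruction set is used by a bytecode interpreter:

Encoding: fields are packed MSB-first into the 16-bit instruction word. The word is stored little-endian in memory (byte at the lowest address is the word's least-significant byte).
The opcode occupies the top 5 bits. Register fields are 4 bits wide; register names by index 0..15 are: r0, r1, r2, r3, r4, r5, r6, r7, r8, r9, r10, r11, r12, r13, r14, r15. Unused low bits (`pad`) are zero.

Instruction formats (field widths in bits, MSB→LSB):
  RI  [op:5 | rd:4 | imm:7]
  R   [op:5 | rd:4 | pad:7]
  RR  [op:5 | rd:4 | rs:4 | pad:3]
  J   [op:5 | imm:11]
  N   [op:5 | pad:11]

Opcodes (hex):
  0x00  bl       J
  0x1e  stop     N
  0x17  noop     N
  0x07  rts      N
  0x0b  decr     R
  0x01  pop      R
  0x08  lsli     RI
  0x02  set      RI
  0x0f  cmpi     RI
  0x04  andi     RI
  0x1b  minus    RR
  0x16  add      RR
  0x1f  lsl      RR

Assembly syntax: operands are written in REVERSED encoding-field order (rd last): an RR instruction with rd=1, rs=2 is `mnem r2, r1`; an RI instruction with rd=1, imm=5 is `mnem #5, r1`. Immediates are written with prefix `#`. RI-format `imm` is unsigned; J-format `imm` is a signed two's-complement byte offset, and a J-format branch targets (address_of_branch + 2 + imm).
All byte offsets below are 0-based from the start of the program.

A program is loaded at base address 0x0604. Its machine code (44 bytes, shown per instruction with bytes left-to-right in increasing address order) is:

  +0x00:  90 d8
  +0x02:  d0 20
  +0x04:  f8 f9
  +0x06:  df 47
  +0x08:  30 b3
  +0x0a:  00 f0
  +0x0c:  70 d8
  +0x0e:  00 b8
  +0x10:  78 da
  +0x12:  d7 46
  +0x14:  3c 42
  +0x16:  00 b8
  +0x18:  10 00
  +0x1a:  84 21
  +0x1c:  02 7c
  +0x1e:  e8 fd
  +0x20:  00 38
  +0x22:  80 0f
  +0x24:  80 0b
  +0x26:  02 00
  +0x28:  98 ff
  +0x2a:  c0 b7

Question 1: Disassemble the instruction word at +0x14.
lsli #60, r4

off 0x14: read 3c 42 as little → 0x423c
  top 5b → 0x8 → lsli [RI]
  [10:7] rd=4 = r4
  [6:0] imm=60 = #60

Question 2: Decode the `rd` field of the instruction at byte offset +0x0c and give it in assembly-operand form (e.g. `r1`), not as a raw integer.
r0

@+0c  little-endian(70 d8) = 0xd870
  top 5b → 0x1b → minus [RR]
  rd: (w>>7)&0xf=0x0 → r0
  rs: (w>>3)&0xf=0xe → r14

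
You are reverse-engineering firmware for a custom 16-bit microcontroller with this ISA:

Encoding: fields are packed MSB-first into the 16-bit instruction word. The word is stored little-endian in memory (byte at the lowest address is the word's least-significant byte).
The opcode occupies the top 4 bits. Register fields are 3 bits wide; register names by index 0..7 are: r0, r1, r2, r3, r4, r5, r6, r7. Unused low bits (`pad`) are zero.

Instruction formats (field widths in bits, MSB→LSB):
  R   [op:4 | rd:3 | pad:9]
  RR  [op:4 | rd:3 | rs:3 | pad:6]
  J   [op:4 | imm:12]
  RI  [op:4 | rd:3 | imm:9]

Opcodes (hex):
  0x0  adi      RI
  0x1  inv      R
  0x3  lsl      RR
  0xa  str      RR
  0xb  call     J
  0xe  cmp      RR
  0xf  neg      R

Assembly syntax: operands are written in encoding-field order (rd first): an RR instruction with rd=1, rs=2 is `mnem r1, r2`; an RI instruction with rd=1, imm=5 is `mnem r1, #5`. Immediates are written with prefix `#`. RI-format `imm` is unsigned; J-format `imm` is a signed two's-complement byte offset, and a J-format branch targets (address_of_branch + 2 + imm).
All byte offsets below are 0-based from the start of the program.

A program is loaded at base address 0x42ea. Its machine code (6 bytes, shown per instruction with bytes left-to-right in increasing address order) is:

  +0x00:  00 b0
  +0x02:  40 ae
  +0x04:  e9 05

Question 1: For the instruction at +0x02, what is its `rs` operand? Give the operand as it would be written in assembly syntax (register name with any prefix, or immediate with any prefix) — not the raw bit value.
r1

[02] 40 ae → 0xae40
  top 4b → 0xa → str [RR]
  rd: (w>>9)&0x7=0x7 → r7
  rs: (w>>6)&0x7=0x1 → r1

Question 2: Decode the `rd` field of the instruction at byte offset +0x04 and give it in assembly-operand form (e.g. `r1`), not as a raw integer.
+0x04: e9 05 ⇒ word 0x05e9 (little)
  op=0x05e9>>12=0x0 ⇒ adi (RI)
  rd: (w>>9)&0x7=0x2 → r2
  imm: (w>>0)&0x1ff=0x1e9 → #489

r2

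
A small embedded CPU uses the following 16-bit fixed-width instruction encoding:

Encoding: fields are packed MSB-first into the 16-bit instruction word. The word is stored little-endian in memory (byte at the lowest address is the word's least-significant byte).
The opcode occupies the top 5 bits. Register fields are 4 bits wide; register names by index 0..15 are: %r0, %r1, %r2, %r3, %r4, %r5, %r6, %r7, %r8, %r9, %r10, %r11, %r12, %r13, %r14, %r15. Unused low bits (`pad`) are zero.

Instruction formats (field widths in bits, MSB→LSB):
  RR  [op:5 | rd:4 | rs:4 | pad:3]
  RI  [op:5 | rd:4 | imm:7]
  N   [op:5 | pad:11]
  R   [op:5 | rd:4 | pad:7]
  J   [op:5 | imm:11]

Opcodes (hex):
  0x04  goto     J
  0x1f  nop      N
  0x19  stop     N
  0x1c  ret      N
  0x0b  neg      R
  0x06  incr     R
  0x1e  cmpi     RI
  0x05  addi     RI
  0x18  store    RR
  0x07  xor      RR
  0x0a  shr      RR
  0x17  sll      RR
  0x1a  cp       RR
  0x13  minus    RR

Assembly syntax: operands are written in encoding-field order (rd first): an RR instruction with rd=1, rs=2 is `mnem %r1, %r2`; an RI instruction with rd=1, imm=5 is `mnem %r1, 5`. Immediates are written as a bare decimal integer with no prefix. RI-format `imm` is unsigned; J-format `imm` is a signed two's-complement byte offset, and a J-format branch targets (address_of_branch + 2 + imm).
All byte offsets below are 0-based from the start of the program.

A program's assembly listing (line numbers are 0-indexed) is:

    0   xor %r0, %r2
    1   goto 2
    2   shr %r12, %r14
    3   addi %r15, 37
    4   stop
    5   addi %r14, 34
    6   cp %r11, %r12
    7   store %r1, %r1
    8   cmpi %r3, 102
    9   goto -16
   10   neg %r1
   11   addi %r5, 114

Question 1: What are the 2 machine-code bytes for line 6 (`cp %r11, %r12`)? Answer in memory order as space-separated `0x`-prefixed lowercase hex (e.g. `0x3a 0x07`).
L6: cp op=0x1a:5|rd=11:4|rs=12:4|pad=0:3 ⇒ 0xd5e0 ⇒ little e0 d5

0xe0 0xd5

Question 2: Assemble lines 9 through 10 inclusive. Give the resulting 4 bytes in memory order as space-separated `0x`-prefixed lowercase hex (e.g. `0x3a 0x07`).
line 9 (goto): pack op=0x4:5|imm=-16:11 = 0x27f0; little→ f0 27
line 10 (neg): pack op=0xb:5|rd=1:4|pad=0:7 = 0x5880; little→ 80 58

0xf0 0x27 0x80 0x58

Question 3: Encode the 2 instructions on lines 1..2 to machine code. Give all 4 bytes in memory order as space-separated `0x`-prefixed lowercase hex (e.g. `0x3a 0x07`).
0x02 0x20 0x70 0x56

L1: goto op=0x4:5|imm=2:11 ⇒ 0x2002 ⇒ little 02 20
L2: shr op=0xa:5|rd=12:4|rs=14:4|pad=0:3 ⇒ 0x5670 ⇒ little 70 56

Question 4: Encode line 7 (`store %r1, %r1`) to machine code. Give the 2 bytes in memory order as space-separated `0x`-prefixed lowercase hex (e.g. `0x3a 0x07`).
L7: store op=0x18:5|rd=1:4|rs=1:4|pad=0:3 ⇒ 0xc088 ⇒ little 88 c0

0x88 0xc0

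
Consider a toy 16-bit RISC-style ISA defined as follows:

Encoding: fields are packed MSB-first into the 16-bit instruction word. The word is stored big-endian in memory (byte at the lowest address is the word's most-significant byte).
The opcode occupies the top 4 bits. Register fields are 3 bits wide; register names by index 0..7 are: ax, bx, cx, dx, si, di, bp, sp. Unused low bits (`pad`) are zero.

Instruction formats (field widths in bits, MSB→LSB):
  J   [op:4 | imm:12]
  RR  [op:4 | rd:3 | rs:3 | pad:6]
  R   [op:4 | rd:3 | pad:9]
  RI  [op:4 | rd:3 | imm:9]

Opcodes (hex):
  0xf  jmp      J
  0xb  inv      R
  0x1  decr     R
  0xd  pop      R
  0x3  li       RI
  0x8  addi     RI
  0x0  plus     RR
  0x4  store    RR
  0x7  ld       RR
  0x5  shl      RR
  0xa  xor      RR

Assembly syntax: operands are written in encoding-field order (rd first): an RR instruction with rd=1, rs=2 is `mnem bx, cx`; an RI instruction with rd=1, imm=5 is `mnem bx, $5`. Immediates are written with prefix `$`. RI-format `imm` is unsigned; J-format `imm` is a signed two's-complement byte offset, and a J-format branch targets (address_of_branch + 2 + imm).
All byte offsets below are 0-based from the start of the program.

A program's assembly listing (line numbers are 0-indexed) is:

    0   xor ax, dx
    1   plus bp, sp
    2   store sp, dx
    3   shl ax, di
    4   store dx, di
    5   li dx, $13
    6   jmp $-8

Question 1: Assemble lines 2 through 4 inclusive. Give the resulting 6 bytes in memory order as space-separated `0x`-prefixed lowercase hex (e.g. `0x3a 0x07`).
0x4e 0xc0 0x51 0x40 0x47 0x40

line 2 (store): pack op=0x4:4|rd=7:3|rs=3:3|pad=0:6 = 0x4ec0; big→ 4e c0
line 3 (shl): pack op=0x5:4|rd=0:3|rs=5:3|pad=0:6 = 0x5140; big→ 51 40
line 4 (store): pack op=0x4:4|rd=3:3|rs=5:3|pad=0:6 = 0x4740; big→ 47 40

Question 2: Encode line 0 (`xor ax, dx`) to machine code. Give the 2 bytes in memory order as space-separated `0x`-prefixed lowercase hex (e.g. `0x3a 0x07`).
0. xor fields op=0xa:4|rd=0:3|rs=3:3|pad=0:6 → word a0c0h → a0 c0

0xa0 0xc0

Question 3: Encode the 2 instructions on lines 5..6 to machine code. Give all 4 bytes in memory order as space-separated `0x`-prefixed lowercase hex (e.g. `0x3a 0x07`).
L5: li op=0x3:4|rd=3:3|imm=13:9 ⇒ 0x360d ⇒ big 36 0d
L6: jmp op=0xf:4|imm=-8:12 ⇒ 0xfff8 ⇒ big ff f8

0x36 0x0d 0xff 0xf8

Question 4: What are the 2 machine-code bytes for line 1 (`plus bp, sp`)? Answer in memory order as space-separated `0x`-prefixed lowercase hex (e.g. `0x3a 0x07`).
line 1 (plus): pack op=0x0:4|rd=6:3|rs=7:3|pad=0:6 = 0x0dc0; big→ 0d c0

0x0d 0xc0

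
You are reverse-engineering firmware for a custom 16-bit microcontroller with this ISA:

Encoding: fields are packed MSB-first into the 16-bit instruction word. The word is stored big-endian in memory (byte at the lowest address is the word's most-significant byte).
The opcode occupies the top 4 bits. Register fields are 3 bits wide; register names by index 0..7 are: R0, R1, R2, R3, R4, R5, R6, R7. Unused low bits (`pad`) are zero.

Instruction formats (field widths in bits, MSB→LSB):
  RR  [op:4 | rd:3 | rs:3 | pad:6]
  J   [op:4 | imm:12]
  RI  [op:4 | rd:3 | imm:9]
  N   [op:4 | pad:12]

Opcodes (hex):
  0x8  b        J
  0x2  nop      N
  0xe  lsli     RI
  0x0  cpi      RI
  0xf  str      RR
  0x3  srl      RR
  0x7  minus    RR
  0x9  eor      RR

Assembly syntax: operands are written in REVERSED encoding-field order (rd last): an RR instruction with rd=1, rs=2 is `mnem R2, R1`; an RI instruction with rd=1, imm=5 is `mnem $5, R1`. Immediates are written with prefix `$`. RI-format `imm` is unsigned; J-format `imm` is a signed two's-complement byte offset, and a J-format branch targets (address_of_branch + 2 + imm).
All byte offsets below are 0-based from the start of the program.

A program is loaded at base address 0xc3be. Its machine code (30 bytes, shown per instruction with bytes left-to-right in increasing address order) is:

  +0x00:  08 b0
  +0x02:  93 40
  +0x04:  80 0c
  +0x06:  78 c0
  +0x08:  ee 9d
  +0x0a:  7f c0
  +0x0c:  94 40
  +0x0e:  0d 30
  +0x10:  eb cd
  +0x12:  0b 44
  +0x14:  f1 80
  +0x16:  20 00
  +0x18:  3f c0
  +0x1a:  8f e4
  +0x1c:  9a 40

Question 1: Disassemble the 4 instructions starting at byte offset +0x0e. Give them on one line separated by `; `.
@+0e  big-endian(0d 30) = 0x0d30
  top 4b → 0x0 → cpi [RI]
  [11:9] rd=6 = R6
  [8:0] imm=304 = $304
@+10  big-endian(eb cd) = 0xebcd
  top 4b → 0xe → lsli [RI]
  [11:9] rd=5 = R5
  [8:0] imm=461 = $461
@+12  big-endian(0b 44) = 0x0b44
  top 4b → 0x0 → cpi [RI]
  [11:9] rd=5 = R5
  [8:0] imm=324 = $324
@+14  big-endian(f1 80) = 0xf180
  top 4b → 0xf → str [RR]
  [11:9] rd=0 = R0
  [8:6] rs=6 = R6

cpi $304, R6; lsli $461, R5; cpi $324, R5; str R6, R0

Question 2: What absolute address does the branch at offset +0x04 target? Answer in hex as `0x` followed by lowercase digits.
off 0x04: read 80 0c as big → 0x800c
  op=0x800c>>12=0x8 ⇒ b (J)
  imm@[11:0]=0xc ⇒ $12
  target = base 0xc3be + off 0x04 + 2 + imm 12 = 0xc3d0

0xc3d0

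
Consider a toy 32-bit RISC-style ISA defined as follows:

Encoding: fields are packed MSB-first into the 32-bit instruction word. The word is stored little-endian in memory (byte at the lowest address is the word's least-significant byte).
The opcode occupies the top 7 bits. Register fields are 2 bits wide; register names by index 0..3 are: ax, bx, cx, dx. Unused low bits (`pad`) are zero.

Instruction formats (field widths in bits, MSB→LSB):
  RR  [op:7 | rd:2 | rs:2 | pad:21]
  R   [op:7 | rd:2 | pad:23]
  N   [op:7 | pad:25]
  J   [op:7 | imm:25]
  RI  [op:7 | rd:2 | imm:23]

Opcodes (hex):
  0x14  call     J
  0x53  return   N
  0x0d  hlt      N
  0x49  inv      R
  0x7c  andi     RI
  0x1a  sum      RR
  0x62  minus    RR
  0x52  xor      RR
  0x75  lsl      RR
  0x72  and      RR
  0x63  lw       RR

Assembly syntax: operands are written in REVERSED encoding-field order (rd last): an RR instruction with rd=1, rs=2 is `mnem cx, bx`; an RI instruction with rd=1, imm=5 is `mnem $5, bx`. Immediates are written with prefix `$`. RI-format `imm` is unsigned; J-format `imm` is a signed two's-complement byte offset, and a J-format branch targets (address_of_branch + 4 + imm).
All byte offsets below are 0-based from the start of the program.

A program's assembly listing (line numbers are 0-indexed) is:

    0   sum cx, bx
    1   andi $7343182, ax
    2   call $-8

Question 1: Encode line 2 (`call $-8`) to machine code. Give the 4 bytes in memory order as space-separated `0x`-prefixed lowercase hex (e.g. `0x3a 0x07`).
0xf8 0xff 0xff 0x29

L2: call op=0x14:7|imm=-8:25 ⇒ 0x29fffff8 ⇒ little f8 ff ff 29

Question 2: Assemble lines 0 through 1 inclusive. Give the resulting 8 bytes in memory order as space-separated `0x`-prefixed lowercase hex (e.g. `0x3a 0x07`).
line 0 (sum): pack op=0x1a:7|rd=1:2|rs=2:2|pad=0:21 = 0x34c00000; little→ 00 00 c0 34
line 1 (andi): pack op=0x7c:7|rd=0:2|imm=7343182:23 = 0xf8700c4e; little→ 4e 0c 70 f8

0x00 0x00 0xc0 0x34 0x4e 0x0c 0x70 0xf8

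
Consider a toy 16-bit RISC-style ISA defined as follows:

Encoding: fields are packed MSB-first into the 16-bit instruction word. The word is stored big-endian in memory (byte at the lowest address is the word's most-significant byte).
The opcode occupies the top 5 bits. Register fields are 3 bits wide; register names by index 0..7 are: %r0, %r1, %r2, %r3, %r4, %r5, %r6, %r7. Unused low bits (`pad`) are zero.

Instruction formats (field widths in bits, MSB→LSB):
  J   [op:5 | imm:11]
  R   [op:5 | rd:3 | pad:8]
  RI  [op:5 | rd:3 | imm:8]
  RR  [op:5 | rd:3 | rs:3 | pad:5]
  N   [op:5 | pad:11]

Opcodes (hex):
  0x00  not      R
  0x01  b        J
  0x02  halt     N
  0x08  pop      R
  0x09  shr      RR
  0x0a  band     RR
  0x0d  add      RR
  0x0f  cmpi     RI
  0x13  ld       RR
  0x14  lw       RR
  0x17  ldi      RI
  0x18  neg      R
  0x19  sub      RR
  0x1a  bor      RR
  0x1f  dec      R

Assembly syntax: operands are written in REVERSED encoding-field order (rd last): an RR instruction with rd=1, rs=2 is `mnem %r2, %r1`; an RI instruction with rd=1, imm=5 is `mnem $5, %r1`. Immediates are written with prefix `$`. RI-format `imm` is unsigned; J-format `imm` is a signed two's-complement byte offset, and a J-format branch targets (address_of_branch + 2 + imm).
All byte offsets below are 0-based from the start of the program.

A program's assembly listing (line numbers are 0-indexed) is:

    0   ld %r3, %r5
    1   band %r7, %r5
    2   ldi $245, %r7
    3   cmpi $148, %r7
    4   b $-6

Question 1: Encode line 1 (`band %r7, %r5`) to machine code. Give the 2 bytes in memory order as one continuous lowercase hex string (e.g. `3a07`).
L1: band op=0xa:5|rd=5:3|rs=7:3|pad=0:5 ⇒ 0x55e0 ⇒ big 55 e0

55e0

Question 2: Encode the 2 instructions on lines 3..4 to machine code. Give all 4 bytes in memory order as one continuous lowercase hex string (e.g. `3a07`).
3. cmpi fields op=0xf:5|rd=7:3|imm=148:8 → word 7f94h → 7f 94
4. b fields op=0x1:5|imm=-6:11 → word 0ffah → 0f fa

7f940ffa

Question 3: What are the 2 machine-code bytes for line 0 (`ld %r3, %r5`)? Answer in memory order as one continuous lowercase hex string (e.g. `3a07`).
9d60

line 0 (ld): pack op=0x13:5|rd=5:3|rs=3:3|pad=0:5 = 0x9d60; big→ 9d 60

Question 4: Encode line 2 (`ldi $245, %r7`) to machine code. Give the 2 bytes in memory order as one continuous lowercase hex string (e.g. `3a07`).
line 2 (ldi): pack op=0x17:5|rd=7:3|imm=245:8 = 0xbff5; big→ bf f5

bff5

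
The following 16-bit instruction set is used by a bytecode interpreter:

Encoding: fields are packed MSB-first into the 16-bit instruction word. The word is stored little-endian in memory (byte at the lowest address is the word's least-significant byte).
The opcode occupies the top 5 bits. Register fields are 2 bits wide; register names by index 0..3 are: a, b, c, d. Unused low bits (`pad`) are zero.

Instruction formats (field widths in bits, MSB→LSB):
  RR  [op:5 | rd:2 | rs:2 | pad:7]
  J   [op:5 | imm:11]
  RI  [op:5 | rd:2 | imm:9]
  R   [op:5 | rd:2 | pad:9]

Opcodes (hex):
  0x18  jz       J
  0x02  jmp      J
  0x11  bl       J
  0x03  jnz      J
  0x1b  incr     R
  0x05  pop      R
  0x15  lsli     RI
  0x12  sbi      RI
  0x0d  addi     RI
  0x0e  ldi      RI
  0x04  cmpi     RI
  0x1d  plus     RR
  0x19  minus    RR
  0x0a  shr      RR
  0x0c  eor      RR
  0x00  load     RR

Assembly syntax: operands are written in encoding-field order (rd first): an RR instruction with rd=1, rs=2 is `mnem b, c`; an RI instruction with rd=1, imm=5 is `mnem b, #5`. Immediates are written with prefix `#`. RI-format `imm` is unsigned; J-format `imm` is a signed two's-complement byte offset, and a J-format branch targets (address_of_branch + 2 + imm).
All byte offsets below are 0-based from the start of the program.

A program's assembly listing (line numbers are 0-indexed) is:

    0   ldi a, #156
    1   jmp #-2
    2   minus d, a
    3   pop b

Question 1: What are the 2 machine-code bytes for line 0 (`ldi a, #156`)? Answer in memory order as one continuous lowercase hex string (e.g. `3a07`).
L0: ldi op=0xe:5|rd=0:2|imm=156:9 ⇒ 0x709c ⇒ little 9c 70

9c70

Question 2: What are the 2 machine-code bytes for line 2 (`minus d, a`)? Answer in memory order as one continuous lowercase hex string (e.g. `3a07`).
00ce

2. minus fields op=0x19:5|rd=3:2|rs=0:2|pad=0:7 → word ce00h → 00 ce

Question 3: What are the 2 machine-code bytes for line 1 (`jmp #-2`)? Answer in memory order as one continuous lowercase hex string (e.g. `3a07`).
fe17

line 1 (jmp): pack op=0x2:5|imm=-2:11 = 0x17fe; little→ fe 17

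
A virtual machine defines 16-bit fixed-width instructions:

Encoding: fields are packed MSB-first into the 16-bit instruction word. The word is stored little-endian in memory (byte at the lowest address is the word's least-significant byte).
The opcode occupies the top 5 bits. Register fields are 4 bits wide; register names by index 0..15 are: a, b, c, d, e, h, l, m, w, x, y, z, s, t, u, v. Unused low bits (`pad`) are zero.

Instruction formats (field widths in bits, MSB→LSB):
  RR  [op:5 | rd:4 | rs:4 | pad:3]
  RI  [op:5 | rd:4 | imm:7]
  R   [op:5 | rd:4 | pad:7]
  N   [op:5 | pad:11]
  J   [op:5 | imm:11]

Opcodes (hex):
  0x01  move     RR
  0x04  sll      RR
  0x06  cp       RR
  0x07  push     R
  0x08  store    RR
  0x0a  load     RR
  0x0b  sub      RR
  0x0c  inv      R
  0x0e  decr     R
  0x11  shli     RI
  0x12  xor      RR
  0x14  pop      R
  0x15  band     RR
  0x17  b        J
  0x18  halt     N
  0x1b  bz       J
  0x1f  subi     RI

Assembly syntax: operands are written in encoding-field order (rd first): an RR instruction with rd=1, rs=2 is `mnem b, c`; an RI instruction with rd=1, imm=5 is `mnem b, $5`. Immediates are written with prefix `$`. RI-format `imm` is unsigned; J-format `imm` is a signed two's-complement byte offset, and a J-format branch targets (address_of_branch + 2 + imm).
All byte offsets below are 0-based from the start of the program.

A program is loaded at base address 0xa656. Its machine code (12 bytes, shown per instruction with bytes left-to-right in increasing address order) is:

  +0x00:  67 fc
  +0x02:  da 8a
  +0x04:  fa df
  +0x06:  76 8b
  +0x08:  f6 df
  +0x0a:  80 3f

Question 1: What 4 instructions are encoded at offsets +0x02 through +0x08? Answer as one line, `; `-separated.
off 0x02: read da 8a as little → 0x8ada
  top 5b → 0x11 → shli [RI]
  [10:7] rd=5 = h
  [6:0] imm=90 = $90
off 0x04: read fa df as little → 0xdffa
  top 5b → 0x1b → bz [J]
  [10:0] imm=2042 (s11→-6) = $-6
off 0x06: read 76 8b as little → 0x8b76
  top 5b → 0x11 → shli [RI]
  [10:7] rd=6 = l
  [6:0] imm=118 = $118
off 0x08: read f6 df as little → 0xdff6
  top 5b → 0x1b → bz [J]
  [10:0] imm=2038 (s11→-10) = $-10

shli h, $90; bz $-6; shli l, $118; bz $-10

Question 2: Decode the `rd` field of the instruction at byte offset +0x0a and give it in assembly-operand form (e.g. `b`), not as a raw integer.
+0x0a: 80 3f ⇒ word 0x3f80 (little)
  op=0x3f80>>11=0x7 ⇒ push (R)
  [10:7] rd=15 = v

v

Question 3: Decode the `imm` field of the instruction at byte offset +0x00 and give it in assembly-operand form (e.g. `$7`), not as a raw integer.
$103

@+00  little-endian(67 fc) = 0xfc67
  top 5b → 0x1f → subi [RI]
  rd: (w>>7)&0xf=0x8 → w
  imm: (w>>0)&0x7f=0x67 → $103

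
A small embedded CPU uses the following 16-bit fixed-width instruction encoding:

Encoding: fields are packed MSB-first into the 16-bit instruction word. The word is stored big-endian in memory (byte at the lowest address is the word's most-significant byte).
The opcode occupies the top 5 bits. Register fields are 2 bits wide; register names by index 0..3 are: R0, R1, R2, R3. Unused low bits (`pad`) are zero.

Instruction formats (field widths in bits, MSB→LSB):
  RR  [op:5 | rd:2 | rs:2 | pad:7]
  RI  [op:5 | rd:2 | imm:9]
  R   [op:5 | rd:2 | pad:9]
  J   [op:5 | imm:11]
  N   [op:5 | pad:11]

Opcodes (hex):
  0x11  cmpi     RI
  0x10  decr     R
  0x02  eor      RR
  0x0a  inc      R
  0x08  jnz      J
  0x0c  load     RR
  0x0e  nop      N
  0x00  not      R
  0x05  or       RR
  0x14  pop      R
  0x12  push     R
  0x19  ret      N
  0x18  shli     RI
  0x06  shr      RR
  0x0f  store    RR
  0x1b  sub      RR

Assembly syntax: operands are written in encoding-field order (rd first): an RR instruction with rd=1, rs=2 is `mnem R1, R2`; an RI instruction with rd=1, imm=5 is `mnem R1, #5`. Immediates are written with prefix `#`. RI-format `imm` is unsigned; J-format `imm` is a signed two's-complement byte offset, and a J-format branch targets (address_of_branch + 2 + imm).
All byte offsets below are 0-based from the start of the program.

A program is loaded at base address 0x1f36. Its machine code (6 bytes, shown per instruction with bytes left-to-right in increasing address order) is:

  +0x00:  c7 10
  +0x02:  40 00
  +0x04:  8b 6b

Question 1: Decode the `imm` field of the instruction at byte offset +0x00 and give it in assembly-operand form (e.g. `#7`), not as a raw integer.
#272

+0x00: c7 10 ⇒ word 0xc710 (big)
  top 5b → 0x18 → shli [RI]
  rd@[10:9]=0x3 ⇒ R3
  imm@[8:0]=0x110 ⇒ #272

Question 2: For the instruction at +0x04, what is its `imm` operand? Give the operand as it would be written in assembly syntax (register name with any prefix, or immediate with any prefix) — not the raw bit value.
@+04  big-endian(8b 6b) = 0x8b6b
  op=0x8b6b>>11=0x11 ⇒ cmpi (RI)
  [10:9] rd=1 = R1
  [8:0] imm=363 = #363

#363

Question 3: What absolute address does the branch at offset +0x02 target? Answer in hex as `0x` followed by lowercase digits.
off 0x02: read 40 00 as big → 0x4000
  top 5b → 0x8 → jnz [J]
  [10:0] imm=0 = #0
  target = base 0x1f36 + off 0x02 + 2 + imm 0 = 0x1f3a

0x1f3a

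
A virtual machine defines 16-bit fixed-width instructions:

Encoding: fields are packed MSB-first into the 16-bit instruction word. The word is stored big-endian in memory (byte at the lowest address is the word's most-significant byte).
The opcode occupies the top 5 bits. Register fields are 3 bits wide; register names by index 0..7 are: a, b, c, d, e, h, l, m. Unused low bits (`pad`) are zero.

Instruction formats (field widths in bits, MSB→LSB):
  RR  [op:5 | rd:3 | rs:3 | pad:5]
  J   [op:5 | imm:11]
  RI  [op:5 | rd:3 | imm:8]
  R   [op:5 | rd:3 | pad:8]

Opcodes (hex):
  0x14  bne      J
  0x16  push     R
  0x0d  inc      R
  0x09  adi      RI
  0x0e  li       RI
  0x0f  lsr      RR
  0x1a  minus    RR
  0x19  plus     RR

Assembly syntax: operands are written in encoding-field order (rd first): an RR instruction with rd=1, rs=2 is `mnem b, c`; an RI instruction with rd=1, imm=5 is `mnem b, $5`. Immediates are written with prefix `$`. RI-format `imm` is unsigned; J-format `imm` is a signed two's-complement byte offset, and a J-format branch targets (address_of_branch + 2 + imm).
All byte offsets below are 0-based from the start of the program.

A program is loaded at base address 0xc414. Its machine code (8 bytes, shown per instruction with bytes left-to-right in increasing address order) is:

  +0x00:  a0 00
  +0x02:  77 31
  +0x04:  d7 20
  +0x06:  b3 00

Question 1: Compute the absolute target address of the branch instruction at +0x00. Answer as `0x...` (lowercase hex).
0xc416

[00] a0 00 → 0xa000
  top 5b → 0x14 → bne [J]
  [10:0] imm=0 = $0
  target = base 0xc414 + off 0x00 + 2 + imm 0 = 0xc416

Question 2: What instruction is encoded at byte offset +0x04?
[04] d7 20 → 0xd720
  opcode bits[15:11]=0x1a: minus/RR
  [10:8] rd=7 = m
  [7:5] rs=1 = b

minus m, b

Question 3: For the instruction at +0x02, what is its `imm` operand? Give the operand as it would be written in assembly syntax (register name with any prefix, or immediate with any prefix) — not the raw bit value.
$49

@+02  big-endian(77 31) = 0x7731
  op=0x7731>>11=0xe ⇒ li (RI)
  rd@[10:8]=0x7 ⇒ m
  imm@[7:0]=0x31 ⇒ $49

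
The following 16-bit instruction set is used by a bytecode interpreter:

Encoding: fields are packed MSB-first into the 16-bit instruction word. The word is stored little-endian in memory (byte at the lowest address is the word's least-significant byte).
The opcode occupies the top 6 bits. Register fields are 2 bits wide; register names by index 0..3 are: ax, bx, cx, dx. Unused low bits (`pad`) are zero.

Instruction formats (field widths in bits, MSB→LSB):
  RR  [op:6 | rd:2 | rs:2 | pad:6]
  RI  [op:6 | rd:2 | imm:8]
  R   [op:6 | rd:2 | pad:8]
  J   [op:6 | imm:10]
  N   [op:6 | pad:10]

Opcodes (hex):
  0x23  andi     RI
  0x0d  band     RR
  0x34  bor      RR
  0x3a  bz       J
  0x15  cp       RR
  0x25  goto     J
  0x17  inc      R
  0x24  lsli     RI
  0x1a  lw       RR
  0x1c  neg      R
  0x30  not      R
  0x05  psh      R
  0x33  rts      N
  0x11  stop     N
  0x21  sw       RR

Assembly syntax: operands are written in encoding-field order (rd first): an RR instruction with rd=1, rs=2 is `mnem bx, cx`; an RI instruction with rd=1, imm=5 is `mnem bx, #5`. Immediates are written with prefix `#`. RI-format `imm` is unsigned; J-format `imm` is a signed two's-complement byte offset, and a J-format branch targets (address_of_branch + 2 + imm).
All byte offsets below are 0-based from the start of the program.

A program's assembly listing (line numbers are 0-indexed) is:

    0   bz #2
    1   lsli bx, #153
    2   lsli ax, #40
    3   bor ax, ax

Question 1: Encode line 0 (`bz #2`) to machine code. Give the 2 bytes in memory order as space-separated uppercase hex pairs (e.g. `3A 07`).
02 E8

0. bz fields op=0x3a:6|imm=2:10 → word e802h → 02 e8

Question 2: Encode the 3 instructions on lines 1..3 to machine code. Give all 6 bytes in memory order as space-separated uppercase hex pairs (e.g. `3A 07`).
1. lsli fields op=0x24:6|rd=1:2|imm=153:8 → word 9199h → 99 91
2. lsli fields op=0x24:6|rd=0:2|imm=40:8 → word 9028h → 28 90
3. bor fields op=0x34:6|rd=0:2|rs=0:2|pad=0:6 → word d000h → 00 d0

99 91 28 90 00 D0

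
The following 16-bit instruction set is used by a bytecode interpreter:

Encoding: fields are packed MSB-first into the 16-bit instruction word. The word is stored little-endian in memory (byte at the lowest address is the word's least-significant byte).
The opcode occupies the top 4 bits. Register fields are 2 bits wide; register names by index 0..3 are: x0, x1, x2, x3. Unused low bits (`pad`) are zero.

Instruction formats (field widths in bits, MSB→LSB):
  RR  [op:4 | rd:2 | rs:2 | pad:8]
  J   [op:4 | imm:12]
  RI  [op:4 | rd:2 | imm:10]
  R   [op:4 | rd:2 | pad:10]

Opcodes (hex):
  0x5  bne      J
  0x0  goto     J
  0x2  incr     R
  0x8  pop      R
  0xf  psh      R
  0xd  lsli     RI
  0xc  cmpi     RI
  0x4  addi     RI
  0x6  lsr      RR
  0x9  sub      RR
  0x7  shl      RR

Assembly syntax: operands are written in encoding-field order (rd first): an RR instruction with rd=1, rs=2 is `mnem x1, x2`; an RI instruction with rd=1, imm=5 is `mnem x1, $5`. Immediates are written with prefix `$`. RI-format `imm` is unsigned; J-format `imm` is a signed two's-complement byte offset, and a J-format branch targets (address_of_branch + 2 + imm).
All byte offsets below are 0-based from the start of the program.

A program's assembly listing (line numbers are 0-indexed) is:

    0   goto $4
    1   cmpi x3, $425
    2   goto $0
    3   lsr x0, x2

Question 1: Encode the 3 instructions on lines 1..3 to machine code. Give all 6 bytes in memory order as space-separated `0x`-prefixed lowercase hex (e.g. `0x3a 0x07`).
1. cmpi fields op=0xc:4|rd=3:2|imm=425:10 → word cda9h → a9 cd
2. goto fields op=0x0:4|imm=0:12 → word 0000h → 00 00
3. lsr fields op=0x6:4|rd=0:2|rs=2:2|pad=0:8 → word 6200h → 00 62

0xa9 0xcd 0x00 0x00 0x00 0x62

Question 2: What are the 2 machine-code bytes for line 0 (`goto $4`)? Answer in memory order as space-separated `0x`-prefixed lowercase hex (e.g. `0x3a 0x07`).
0x04 0x00

0. goto fields op=0x0:4|imm=4:12 → word 0004h → 04 00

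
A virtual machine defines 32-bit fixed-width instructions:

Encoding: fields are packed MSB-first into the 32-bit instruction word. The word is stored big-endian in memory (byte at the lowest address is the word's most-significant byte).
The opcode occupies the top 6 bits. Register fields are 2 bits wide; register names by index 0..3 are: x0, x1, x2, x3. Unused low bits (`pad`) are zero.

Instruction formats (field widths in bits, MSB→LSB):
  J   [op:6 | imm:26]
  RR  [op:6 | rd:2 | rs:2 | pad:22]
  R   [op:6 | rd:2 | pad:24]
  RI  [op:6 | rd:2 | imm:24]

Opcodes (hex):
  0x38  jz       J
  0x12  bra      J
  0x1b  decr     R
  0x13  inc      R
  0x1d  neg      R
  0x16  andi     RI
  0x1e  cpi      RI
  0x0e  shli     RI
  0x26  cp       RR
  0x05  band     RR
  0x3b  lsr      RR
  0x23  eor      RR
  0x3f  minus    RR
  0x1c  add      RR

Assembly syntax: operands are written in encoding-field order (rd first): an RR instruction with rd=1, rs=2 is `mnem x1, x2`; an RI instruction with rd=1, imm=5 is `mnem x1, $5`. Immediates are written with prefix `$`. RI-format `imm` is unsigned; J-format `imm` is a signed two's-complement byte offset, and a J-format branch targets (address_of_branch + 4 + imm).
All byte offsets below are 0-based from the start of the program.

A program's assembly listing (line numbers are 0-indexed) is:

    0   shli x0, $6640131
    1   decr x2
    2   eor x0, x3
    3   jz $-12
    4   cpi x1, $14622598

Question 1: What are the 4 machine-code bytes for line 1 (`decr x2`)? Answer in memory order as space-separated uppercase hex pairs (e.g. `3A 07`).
1. decr fields op=0x1b:6|rd=2:2|pad=0:24 → word 6e000000h → 6e 00 00 00

6E 00 00 00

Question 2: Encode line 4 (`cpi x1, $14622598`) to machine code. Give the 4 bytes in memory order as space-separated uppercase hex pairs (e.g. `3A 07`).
L4: cpi op=0x1e:6|rd=1:2|imm=14622598:24 ⇒ 0x79df1f86 ⇒ big 79 df 1f 86

79 DF 1F 86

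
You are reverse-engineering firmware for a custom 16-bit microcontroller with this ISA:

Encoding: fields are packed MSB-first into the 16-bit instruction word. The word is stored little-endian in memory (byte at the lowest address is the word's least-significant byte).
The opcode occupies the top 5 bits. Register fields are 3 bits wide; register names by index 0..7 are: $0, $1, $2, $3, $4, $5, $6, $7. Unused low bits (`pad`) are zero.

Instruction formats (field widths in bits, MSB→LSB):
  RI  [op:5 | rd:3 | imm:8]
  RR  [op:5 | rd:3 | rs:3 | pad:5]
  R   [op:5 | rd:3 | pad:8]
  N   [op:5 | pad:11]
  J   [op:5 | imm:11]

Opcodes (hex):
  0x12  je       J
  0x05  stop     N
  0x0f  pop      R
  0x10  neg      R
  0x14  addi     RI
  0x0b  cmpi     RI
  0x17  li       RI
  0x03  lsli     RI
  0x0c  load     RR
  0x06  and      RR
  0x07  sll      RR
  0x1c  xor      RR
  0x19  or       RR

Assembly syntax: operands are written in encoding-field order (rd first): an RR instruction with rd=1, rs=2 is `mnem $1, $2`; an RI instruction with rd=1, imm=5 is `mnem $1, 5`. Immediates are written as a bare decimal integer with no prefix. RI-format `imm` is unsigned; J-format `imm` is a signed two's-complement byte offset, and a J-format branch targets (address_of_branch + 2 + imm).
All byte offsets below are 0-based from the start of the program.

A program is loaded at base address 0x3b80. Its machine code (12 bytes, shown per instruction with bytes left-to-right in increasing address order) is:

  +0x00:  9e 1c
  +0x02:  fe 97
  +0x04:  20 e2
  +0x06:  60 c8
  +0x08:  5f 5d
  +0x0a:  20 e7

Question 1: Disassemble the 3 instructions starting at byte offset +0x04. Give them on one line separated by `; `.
off 0x04: read 20 e2 as little → 0xe220
  opcode bits[15:11]=0x1c: xor/RR
  [10:8] rd=2 = $2
  [7:5] rs=1 = $1
off 0x06: read 60 c8 as little → 0xc860
  opcode bits[15:11]=0x19: or/RR
  [10:8] rd=0 = $0
  [7:5] rs=3 = $3
off 0x08: read 5f 5d as little → 0x5d5f
  opcode bits[15:11]=0xb: cmpi/RI
  [10:8] rd=5 = $5
  [7:0] imm=95 = 95

xor $2, $1; or $0, $3; cmpi $5, 95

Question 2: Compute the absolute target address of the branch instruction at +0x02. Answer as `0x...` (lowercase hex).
0x3b82

off 0x02: read fe 97 as little → 0x97fe
  op=0x97fe>>11=0x12 ⇒ je (J)
  imm@[10:0]=0x7fe (s11→-2) ⇒ -2
  target = base 0x3b80 + off 0x02 + 2 + imm -2 = 0x3b82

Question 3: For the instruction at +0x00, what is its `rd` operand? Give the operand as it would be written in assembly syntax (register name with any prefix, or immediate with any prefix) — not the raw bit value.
@+00  little-endian(9e 1c) = 0x1c9e
  op=0x1c9e>>11=0x3 ⇒ lsli (RI)
  rd@[10:8]=0x4 ⇒ $4
  imm@[7:0]=0x9e ⇒ 158

$4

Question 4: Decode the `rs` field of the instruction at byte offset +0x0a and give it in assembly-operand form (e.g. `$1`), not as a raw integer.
[0a] 20 e7 → 0xe720
  op=0xe720>>11=0x1c ⇒ xor (RR)
  [10:8] rd=7 = $7
  [7:5] rs=1 = $1

$1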